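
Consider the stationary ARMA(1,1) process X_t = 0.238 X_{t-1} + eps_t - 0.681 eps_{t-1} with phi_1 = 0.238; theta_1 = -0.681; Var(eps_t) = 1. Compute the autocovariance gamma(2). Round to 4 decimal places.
\gamma(2) = -0.0937

Multiply the model equation by X_{t-k} and take expectations. With theta_0 = psi_0 = 1 and psi_j the MA(infinity) weights, this gives
  gamma(k) - sum_i phi_i gamma(k-i) = c_k,
  c_k = sigma^2 * sum_{j=k..q} theta_j psi_{j-k}   (c_k = 0 for k > q),
using gamma(-m) = gamma(m).
psi-weights needed (psi_j = theta_j + sum_i phi_i psi_{j-i}):
  psi_1 = theta_1 + phi_1 = -0.681 + (0.238) = -0.443
Right-hand sides:
  c_0 = sigma^2 (1 + theta_1 psi_1) = 1 * (1 + (-0.681)(-0.443)) = 1 * 1.301683 = 1.301683
  c_1 = sigma^2 theta_1 = 1 * (-0.681) = -0.681
  c_2 = 0
Equations for k = 0 and k = 1 (AR order 1):
  gamma(0) = phi_1 gamma(1) + c_0
  gamma(1) = phi_1 gamma(0) + c_1
Substituting the second into the first: gamma(0) (1 - phi_1^2) = c_0 + phi_1 c_1, so
  gamma(0) = (c_0 + phi_1 c_1) / (1 - phi_1^2) = (1.301683 + (0.238)(-0.681)) / (1 - (0.238)^2) = 1.139605 / 0.943356 = 1.208033.
  gamma(1) = phi_1 gamma(0) + c_1 = (0.238)(1.208033) + (-0.681) = -0.393488.
For k = 2 (> q): gamma(2) = phi_1 gamma(1) = (0.238)(-0.393488) = -0.09365.
Therefore gamma(2) = -0.0937 (to 4 decimal places).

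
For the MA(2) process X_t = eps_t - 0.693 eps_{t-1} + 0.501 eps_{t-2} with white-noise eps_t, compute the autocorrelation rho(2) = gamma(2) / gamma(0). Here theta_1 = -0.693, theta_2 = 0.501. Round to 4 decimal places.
\rho(2) = 0.2894

For an MA(q) process with theta_0 = 1, the autocovariance is
  gamma(k) = sigma^2 * sum_{i=0..q-k} theta_i * theta_{i+k},
and rho(k) = gamma(k) / gamma(0). Sigma^2 cancels.
  numerator   = (1)*(0.501) = 0.501.
  denominator = (1)^2 + (-0.693)^2 + (0.501)^2 = 1.73125.
  rho(2) = 0.501 / 1.73125 = 0.2894.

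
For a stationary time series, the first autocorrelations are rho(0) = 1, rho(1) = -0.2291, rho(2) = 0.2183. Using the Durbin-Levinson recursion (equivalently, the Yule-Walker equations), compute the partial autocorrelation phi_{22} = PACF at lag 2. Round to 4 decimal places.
\phi_{22} = 0.1750

The PACF at lag k is phi_{kk}, the last component of the solution
to the Yule-Walker system G_k phi = r_k where
  (G_k)_{ij} = rho(|i - j|), (r_k)_i = rho(i), i,j = 1..k.
Equivalently, Durbin-Levinson gives phi_{kk} iteratively:
  phi_{11} = rho(1)
  phi_{kk} = [rho(k) - sum_{j=1..k-1} phi_{k-1,j} rho(k-j)]
            / [1 - sum_{j=1..k-1} phi_{k-1,j} rho(j)],
  phi_{k,j} = phi_{k-1,j} - phi_{kk} phi_{k-1,k-j},  j = 1..k-1.
Step k = 1:
  phi_11 = rho(1) = -0.2291.
Step k = 2:
  phi_22 = [rho(2) - phi_11 rho(1)] / [1 - phi_11 rho(1)] = [0.2183 - (-0.2291)(-0.2291)] / [1 - (-0.2291)(-0.2291)]
         = 0.16581319 / 0.94751319 = 0.175.
Therefore phi_{22} = 0.1750.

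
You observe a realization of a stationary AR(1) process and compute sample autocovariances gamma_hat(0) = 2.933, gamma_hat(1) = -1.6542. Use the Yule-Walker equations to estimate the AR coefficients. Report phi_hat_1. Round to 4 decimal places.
\hat\phi_{1} = -0.5640

The Yule-Walker equations for an AR(p) process read, in matrix form,
  Gamma_p phi = r_p,   with   (Gamma_p)_{ij} = gamma(|i - j|),
                       (r_p)_i = gamma(i),   i,j = 1..p.
Substitute the sample gammas (Toeplitz matrix and right-hand side of size 1):
  Gamma_p = [[2.933]]
  r_p     = [-1.6542]
With p = 1 this is the single equation gamma(0) phi_1 = gamma(1):
  phi_hat_1 = gamma(1) / gamma(0) = -1.6542 / 2.933 = -0.5640.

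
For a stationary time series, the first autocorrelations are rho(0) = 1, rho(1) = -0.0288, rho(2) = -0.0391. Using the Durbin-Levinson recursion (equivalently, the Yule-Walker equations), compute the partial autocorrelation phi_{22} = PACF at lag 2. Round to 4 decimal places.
\phi_{22} = -0.0400

The PACF at lag k is phi_{kk}, the last component of the solution
to the Yule-Walker system G_k phi = r_k where
  (G_k)_{ij} = rho(|i - j|), (r_k)_i = rho(i), i,j = 1..k.
Equivalently, Durbin-Levinson gives phi_{kk} iteratively:
  phi_{11} = rho(1)
  phi_{kk} = [rho(k) - sum_{j=1..k-1} phi_{k-1,j} rho(k-j)]
            / [1 - sum_{j=1..k-1} phi_{k-1,j} rho(j)],
  phi_{k,j} = phi_{k-1,j} - phi_{kk} phi_{k-1,k-j},  j = 1..k-1.
Step k = 1:
  phi_11 = rho(1) = -0.0288.
Step k = 2:
  phi_22 = [rho(2) - phi_11 rho(1)] / [1 - phi_11 rho(1)] = [-0.0391 - (-0.0288)(-0.0288)] / [1 - (-0.0288)(-0.0288)]
         = -0.03992944 / 0.99917056 = -0.04.
Therefore phi_{22} = -0.0400.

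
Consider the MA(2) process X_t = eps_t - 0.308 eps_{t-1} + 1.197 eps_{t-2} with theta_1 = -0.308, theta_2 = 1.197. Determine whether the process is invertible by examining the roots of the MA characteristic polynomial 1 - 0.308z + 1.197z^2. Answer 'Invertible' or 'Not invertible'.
\text{Not invertible}

The MA(q) characteristic polynomial is P(z) = 1 - 0.308z + 1.197z^2.
Invertibility requires all roots to lie outside the unit circle, i.e. |z| > 1 for every root.
Set 1 + (-0.308) z + (1.197) z^2 = 0, i.e. a z^2 + b z + c = 0 with a = 1.197, b = -0.308, c = 1.
Discriminant D = b^2 - 4ac = (-0.308)^2 - 4*(1.197)*1 = 0.094864 - (4.788) = -4.693136.
D < 0, so the roots are the complex-conjugate pair z = (-b +/- i sqrt(-D)) / (2a) = 0.1287 +/- 0.9049i.
For a conjugate pair |z|^2 = z * conj(z) = (product of roots) = c/a = 1/(1.197) = 0.835422, so |z| = sqrt(0.835422) = 0.914 for both roots.
Moduli of all roots: 0.9140, 0.9140.
All moduli strictly greater than 1? No.
Verdict: Not invertible.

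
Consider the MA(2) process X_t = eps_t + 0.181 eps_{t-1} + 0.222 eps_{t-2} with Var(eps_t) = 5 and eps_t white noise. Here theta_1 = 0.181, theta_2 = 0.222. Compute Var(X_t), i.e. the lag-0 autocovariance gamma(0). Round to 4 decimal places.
\gamma(0) = 5.4102

For an MA(q) process X_t = eps_t + sum_i theta_i eps_{t-i} with
Var(eps_t) = sigma^2, the variance is
  gamma(0) = sigma^2 * (1 + sum_i theta_i^2).
  sum_i theta_i^2 = (0.181)^2 + (0.222)^2 = 0.032761 + 0.049284 = 0.082045.
  gamma(0) = 5 * (1 + 0.082045) = 5 * 1.082045 = 5.410225, which rounds to 5.4102.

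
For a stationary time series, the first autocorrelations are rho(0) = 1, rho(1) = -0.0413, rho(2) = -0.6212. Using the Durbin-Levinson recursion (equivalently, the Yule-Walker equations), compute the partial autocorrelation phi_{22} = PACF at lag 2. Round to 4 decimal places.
\phi_{22} = -0.6240

The PACF at lag k is phi_{kk}, the last component of the solution
to the Yule-Walker system G_k phi = r_k where
  (G_k)_{ij} = rho(|i - j|), (r_k)_i = rho(i), i,j = 1..k.
Equivalently, Durbin-Levinson gives phi_{kk} iteratively:
  phi_{11} = rho(1)
  phi_{kk} = [rho(k) - sum_{j=1..k-1} phi_{k-1,j} rho(k-j)]
            / [1 - sum_{j=1..k-1} phi_{k-1,j} rho(j)],
  phi_{k,j} = phi_{k-1,j} - phi_{kk} phi_{k-1,k-j},  j = 1..k-1.
Step k = 1:
  phi_11 = rho(1) = -0.0413.
Step k = 2:
  phi_22 = [rho(2) - phi_11 rho(1)] / [1 - phi_11 rho(1)] = [-0.6212 - (-0.0413)(-0.0413)] / [1 - (-0.0413)(-0.0413)]
         = -0.62290569 / 0.99829431 = -0.624.
Therefore phi_{22} = -0.6240.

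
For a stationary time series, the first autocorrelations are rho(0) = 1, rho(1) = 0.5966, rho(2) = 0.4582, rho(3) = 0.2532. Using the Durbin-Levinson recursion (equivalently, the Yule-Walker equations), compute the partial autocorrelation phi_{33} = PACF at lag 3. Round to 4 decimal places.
\phi_{33} = -0.1139

The PACF at lag k is phi_{kk}, the last component of the solution
to the Yule-Walker system G_k phi = r_k where
  (G_k)_{ij} = rho(|i - j|), (r_k)_i = rho(i), i,j = 1..k.
Equivalently, Durbin-Levinson gives phi_{kk} iteratively:
  phi_{11} = rho(1)
  phi_{kk} = [rho(k) - sum_{j=1..k-1} phi_{k-1,j} rho(k-j)]
            / [1 - sum_{j=1..k-1} phi_{k-1,j} rho(j)],
  phi_{k,j} = phi_{k-1,j} - phi_{kk} phi_{k-1,k-j},  j = 1..k-1.
Step k = 1:
  phi_11 = rho(1) = 0.5966.
Step k = 2:
  phi_22 = [rho(2) - phi_11 rho(1)] / [1 - phi_11 rho(1)] = [0.4582 - (0.5966)(0.5966)] / [1 - (0.5966)(0.5966)]
         = 0.10226844 / 0.64406844 = 0.158785.
  Update: phi_21 = phi_11 - phi_22 phi_11 = 0.5966 - (0.158785)(0.5966) = 0.501869.
Step k = 3:
  phi_33 = [rho(3) - phi_21 rho(2) - phi_22 rho(1)] / [1 - phi_21 rho(1) - phi_22 rho(2)]
    numerator   = 0.2532 - (0.501869)(0.4582) - (0.158785)(0.5966) = -0.07148746
    denominator = 1 - (0.501869)(0.5966) - (0.158785)(0.4582) = 0.62782974
  phi_33 = -0.07148746 / 0.62782974 = -0.1139.
Therefore phi_{33} = -0.1139.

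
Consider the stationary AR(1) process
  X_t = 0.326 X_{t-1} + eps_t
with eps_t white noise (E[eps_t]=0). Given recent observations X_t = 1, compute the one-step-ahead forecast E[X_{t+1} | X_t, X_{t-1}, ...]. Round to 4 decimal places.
E[X_{t+1} \mid \mathcal F_t] = 0.3260

For an AR(p) model X_t = c + sum_i phi_i X_{t-i} + eps_t, the
one-step-ahead conditional mean is
  E[X_{t+1} | X_t, ...] = c + sum_i phi_i X_{t+1-i}.
Substitute known values:
  E[X_{t+1} | ...] = (0.326) * (1)
                   = 0.3260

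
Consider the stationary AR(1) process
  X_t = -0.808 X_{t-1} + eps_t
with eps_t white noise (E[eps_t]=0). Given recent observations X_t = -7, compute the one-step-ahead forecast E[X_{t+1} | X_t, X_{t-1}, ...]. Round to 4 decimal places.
E[X_{t+1} \mid \mathcal F_t] = 5.6560

For an AR(p) model X_t = c + sum_i phi_i X_{t-i} + eps_t, the
one-step-ahead conditional mean is
  E[X_{t+1} | X_t, ...] = c + sum_i phi_i X_{t+1-i}.
Substitute known values:
  E[X_{t+1} | ...] = (-0.808) * (-7)
                   = 5.6560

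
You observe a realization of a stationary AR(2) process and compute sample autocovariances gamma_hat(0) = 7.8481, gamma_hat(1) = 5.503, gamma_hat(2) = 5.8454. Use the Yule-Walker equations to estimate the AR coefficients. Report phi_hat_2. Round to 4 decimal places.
\hat\phi_{2} = 0.4980

The Yule-Walker equations for an AR(p) process read, in matrix form,
  Gamma_p phi = r_p,   with   (Gamma_p)_{ij} = gamma(|i - j|),
                       (r_p)_i = gamma(i),   i,j = 1..p.
Substitute the sample gammas (Toeplitz matrix and right-hand side of size 2):
  Gamma_p = [[7.8481, 5.503], [5.503, 7.8481]]
  r_p     = [5.503, 5.8454]
Written out:
  7.8481 phi_1 + 5.503 phi_2 = 5.503
  5.503 phi_1 + 7.8481 phi_2 = 5.8454
Solve by Cramer's rule:
  det = gamma(0)^2 - gamma(1)^2 = (7.8481)^2 - (5.503)^2 = 61.59267361 - 30.283009 = 31.30966461
  phi_hat_1 = [gamma(1) gamma(0) - gamma(1) gamma(2)] / det = [(5.503)(7.8481) - (5.503)(5.8454)] / 31.30966461 = 11.0208581 / 31.30966461 = 0.352
  phi_hat_2 = [gamma(0) gamma(2) - gamma(1)^2] / det = [(7.8481)(5.8454) - (5.503)^2] / 31.30966461 = 15.59227474 / 31.30966461 = 0.498
So phi_hat = [0.3520, 0.4980].
Therefore phi_hat_2 = 0.4980.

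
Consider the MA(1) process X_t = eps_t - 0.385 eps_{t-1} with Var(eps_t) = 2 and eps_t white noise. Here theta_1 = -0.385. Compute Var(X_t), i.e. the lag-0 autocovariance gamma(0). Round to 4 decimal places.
\gamma(0) = 2.2965

For an MA(q) process X_t = eps_t + sum_i theta_i eps_{t-i} with
Var(eps_t) = sigma^2, the variance is
  gamma(0) = sigma^2 * (1 + sum_i theta_i^2).
  sum_i theta_i^2 = (-0.385)^2 = 0.148225.
  gamma(0) = 2 * (1 + 0.148225) = 2 * 1.148225 = 2.29645, which rounds to 2.2965.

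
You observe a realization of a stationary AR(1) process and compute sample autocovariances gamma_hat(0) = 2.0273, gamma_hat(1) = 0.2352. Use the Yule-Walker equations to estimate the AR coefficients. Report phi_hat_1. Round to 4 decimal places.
\hat\phi_{1} = 0.1160

The Yule-Walker equations for an AR(p) process read, in matrix form,
  Gamma_p phi = r_p,   with   (Gamma_p)_{ij} = gamma(|i - j|),
                       (r_p)_i = gamma(i),   i,j = 1..p.
Substitute the sample gammas (Toeplitz matrix and right-hand side of size 1):
  Gamma_p = [[2.0273]]
  r_p     = [0.2352]
With p = 1 this is the single equation gamma(0) phi_1 = gamma(1):
  phi_hat_1 = gamma(1) / gamma(0) = 0.2352 / 2.0273 = 0.1160.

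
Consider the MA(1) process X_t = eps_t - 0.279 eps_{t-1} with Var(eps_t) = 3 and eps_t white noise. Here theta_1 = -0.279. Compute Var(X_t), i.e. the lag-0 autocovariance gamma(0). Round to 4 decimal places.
\gamma(0) = 3.2335

For an MA(q) process X_t = eps_t + sum_i theta_i eps_{t-i} with
Var(eps_t) = sigma^2, the variance is
  gamma(0) = sigma^2 * (1 + sum_i theta_i^2).
  sum_i theta_i^2 = (-0.279)^2 = 0.077841.
  gamma(0) = 3 * (1 + 0.077841) = 3 * 1.077841 = 3.233523, which rounds to 3.2335.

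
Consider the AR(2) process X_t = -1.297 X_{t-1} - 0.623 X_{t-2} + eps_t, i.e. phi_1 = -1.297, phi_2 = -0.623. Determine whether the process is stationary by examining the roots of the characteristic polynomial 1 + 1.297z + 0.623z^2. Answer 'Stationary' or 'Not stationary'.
\text{Stationary}

The AR(p) characteristic polynomial is P(z) = 1 + 1.297z + 0.623z^2.
Stationarity requires all roots to lie outside the unit circle, i.e. |z| > 1 for every root.
Set 1 + (1.297) z + (0.623) z^2 = 0, i.e. a z^2 + b z + c = 0 with a = 0.623, b = 1.297, c = 1.
Discriminant D = b^2 - 4ac = (1.297)^2 - 4*(0.623)*1 = 1.682209 - (2.492) = -0.809791.
D < 0, so the roots are the complex-conjugate pair z = (-b +/- i sqrt(-D)) / (2a) = -1.0409 +/- 0.7222i.
For a conjugate pair |z|^2 = z * conj(z) = (product of roots) = c/a = 1/(0.623) = 1.605136, so |z| = sqrt(1.605136) = 1.2669 for both roots.
Moduli of all roots: 1.2669, 1.2669.
All moduli strictly greater than 1? Yes.
Verdict: Stationary.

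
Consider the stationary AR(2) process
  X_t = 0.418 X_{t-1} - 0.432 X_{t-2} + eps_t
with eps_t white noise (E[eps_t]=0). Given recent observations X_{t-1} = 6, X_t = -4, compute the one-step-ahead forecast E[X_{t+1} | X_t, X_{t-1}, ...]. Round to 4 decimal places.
E[X_{t+1} \mid \mathcal F_t] = -4.2640

For an AR(p) model X_t = c + sum_i phi_i X_{t-i} + eps_t, the
one-step-ahead conditional mean is
  E[X_{t+1} | X_t, ...] = c + sum_i phi_i X_{t+1-i}.
Substitute known values:
  E[X_{t+1} | ...] = (0.418) * (-4) + (-0.432) * (6)
                   = -4.2640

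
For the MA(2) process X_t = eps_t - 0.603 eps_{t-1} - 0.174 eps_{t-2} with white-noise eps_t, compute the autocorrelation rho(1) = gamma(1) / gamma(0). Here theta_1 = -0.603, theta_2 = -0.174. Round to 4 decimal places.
\rho(1) = -0.3573

For an MA(q) process with theta_0 = 1, the autocovariance is
  gamma(k) = sigma^2 * sum_{i=0..q-k} theta_i * theta_{i+k},
and rho(k) = gamma(k) / gamma(0). Sigma^2 cancels.
  numerator   = (1)*(-0.603) + (-0.603)*(-0.174) = -0.498078.
  denominator = (1)^2 + (-0.603)^2 + (-0.174)^2 = 1.393885.
  rho(1) = -0.498078 / 1.393885 = -0.3573.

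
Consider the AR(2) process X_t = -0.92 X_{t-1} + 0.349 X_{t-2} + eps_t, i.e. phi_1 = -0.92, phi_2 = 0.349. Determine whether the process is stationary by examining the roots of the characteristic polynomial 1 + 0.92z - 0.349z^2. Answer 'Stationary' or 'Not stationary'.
\text{Not stationary}

The AR(p) characteristic polynomial is P(z) = 1 + 0.92z - 0.349z^2.
Stationarity requires all roots to lie outside the unit circle, i.e. |z| > 1 for every root.
Set 1 + (0.92) z + (-0.349) z^2 = 0, i.e. a z^2 + b z + c = 0 with a = -0.349, b = 0.92, c = 1.
Discriminant D = b^2 - 4ac = (0.92)^2 - 4*(-0.349)*1 = 0.8464 - (-1.396) = 2.2424.
D >= 0, so the roots are real: z = (-b +/- sqrt(D)) / (2a) = (-0.92 +/- 1.497465) / (-0.698).
  z_1 = (-0.92 + 1.497465) / (-0.698) = -0.8273,   |z_1| = 0.8273.
  z_2 = (-0.92 - 1.497465) / (-0.698) = 3.4634,   |z_2| = 3.4634.
Moduli of all roots: 0.8273, 3.4634.
All moduli strictly greater than 1? No.
Verdict: Not stationary.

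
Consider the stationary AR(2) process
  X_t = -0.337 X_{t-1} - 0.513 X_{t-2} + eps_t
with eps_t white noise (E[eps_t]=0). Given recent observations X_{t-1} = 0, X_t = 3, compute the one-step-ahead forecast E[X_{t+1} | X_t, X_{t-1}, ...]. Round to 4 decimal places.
E[X_{t+1} \mid \mathcal F_t] = -1.0110

For an AR(p) model X_t = c + sum_i phi_i X_{t-i} + eps_t, the
one-step-ahead conditional mean is
  E[X_{t+1} | X_t, ...] = c + sum_i phi_i X_{t+1-i}.
Substitute known values:
  E[X_{t+1} | ...] = (-0.337) * (3) + (-0.513) * (0)
                   = -1.0110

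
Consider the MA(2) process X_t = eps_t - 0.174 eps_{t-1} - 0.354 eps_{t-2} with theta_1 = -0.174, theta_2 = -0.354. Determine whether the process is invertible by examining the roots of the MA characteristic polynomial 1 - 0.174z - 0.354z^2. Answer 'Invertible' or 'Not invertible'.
\text{Invertible}

The MA(q) characteristic polynomial is P(z) = 1 - 0.174z - 0.354z^2.
Invertibility requires all roots to lie outside the unit circle, i.e. |z| > 1 for every root.
Set 1 + (-0.174) z + (-0.354) z^2 = 0, i.e. a z^2 + b z + c = 0 with a = -0.354, b = -0.174, c = 1.
Discriminant D = b^2 - 4ac = (-0.174)^2 - 4*(-0.354)*1 = 0.030276 - (-1.416) = 1.446276.
D >= 0, so the roots are real: z = (-b +/- sqrt(D)) / (2a) = (0.174 +/- 1.202612) / (-0.708).
  z_1 = (0.174 + 1.202612) / (-0.708) = -1.9444,   |z_1| = 1.9444.
  z_2 = (0.174 - 1.202612) / (-0.708) = 1.4528,   |z_2| = 1.4528.
Moduli of all roots: 1.9444, 1.4528.
All moduli strictly greater than 1? Yes.
Verdict: Invertible.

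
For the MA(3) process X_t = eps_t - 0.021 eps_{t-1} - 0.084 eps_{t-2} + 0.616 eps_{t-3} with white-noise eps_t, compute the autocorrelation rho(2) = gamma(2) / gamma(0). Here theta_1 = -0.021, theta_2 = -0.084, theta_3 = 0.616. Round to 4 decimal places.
\rho(2) = -0.0699

For an MA(q) process with theta_0 = 1, the autocovariance is
  gamma(k) = sigma^2 * sum_{i=0..q-k} theta_i * theta_{i+k},
and rho(k) = gamma(k) / gamma(0). Sigma^2 cancels.
  numerator   = (1)*(-0.084) + (-0.021)*(0.616) = -0.096936.
  denominator = (1)^2 + (-0.021)^2 + (-0.084)^2 + (0.616)^2 = 1.386953.
  rho(2) = -0.096936 / 1.386953 = -0.0699.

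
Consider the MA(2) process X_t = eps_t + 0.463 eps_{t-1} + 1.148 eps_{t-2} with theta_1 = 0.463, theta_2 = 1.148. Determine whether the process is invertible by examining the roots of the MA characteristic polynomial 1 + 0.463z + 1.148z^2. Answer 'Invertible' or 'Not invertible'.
\text{Not invertible}

The MA(q) characteristic polynomial is P(z) = 1 + 0.463z + 1.148z^2.
Invertibility requires all roots to lie outside the unit circle, i.e. |z| > 1 for every root.
Set 1 + (0.463) z + (1.148) z^2 = 0, i.e. a z^2 + b z + c = 0 with a = 1.148, b = 0.463, c = 1.
Discriminant D = b^2 - 4ac = (0.463)^2 - 4*(1.148)*1 = 0.214369 - (4.592) = -4.377631.
D < 0, so the roots are the complex-conjugate pair z = (-b +/- i sqrt(-D)) / (2a) = -0.2017 +/- 0.9113i.
For a conjugate pair |z|^2 = z * conj(z) = (product of roots) = c/a = 1/(1.148) = 0.87108, so |z| = sqrt(0.87108) = 0.9333 for both roots.
Moduli of all roots: 0.9333, 0.9333.
All moduli strictly greater than 1? No.
Verdict: Not invertible.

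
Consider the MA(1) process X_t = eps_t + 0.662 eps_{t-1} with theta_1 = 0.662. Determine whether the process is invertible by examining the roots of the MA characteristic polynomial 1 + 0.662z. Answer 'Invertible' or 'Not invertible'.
\text{Invertible}

The MA(q) characteristic polynomial is P(z) = 1 + 0.662z.
Invertibility requires all roots to lie outside the unit circle, i.e. |z| > 1 for every root.
This is linear in z: 1 + (0.662) z = 0  =>  z = -1/(0.662) = -1.510574,  |z| = 1.510574.
Moduli of all roots: 1.5106.
All moduli strictly greater than 1? Yes.
Verdict: Invertible.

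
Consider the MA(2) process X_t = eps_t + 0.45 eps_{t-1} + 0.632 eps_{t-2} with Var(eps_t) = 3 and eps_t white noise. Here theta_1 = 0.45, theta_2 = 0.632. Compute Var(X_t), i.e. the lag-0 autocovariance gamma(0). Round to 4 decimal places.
\gamma(0) = 4.8058

For an MA(q) process X_t = eps_t + sum_i theta_i eps_{t-i} with
Var(eps_t) = sigma^2, the variance is
  gamma(0) = sigma^2 * (1 + sum_i theta_i^2).
  sum_i theta_i^2 = (0.45)^2 + (0.632)^2 = 0.2025 + 0.399424 = 0.601924.
  gamma(0) = 3 * (1 + 0.601924) = 3 * 1.601924 = 4.805772, which rounds to 4.8058.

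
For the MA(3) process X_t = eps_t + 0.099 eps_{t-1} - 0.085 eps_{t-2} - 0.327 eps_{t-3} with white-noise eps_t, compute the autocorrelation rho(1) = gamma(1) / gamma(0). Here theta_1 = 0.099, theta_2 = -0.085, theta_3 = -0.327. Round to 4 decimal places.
\rho(1) = 0.1053

For an MA(q) process with theta_0 = 1, the autocovariance is
  gamma(k) = sigma^2 * sum_{i=0..q-k} theta_i * theta_{i+k},
and rho(k) = gamma(k) / gamma(0). Sigma^2 cancels.
  numerator   = (1)*(0.099) + (0.099)*(-0.085) + (-0.085)*(-0.327) = 0.11838.
  denominator = (1)^2 + (0.099)^2 + (-0.085)^2 + (-0.327)^2 = 1.123955.
  rho(1) = 0.11838 / 1.123955 = 0.1053.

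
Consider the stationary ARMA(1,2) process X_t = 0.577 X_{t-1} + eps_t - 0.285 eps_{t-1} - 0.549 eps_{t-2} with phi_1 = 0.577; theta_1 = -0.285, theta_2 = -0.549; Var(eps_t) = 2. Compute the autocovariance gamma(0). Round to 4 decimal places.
\gamma(0) = 2.6046

Multiply the model equation by X_{t-k} and take expectations. With theta_0 = psi_0 = 1 and psi_j the MA(infinity) weights, this gives
  gamma(k) - sum_i phi_i gamma(k-i) = c_k,
  c_k = sigma^2 * sum_{j=k..q} theta_j psi_{j-k}   (c_k = 0 for k > q),
using gamma(-m) = gamma(m).
psi-weights needed (psi_j = theta_j + sum_i phi_i psi_{j-i}):
  psi_1 = theta_1 + phi_1 = -0.285 + (0.577) = 0.292
  psi_2 = theta_2 + phi_1 psi_1 = -0.549 + (0.577)(0.292) = -0.380516
Right-hand sides:
  c_0 = sigma^2 (1 + theta_1 psi_1 + theta_2 psi_2) = 2 * (1 + (-0.285)(0.292) + (-0.549)(-0.380516)) = 2 * 1.125683 = 2.251367
  c_1 = sigma^2 (theta_1 + theta_2 psi_1) = 2 * (-0.285 + (-0.549)(0.292)) = -0.890616
  c_2 = sigma^2 theta_2 = 2 * (-0.549) = -1.098
Equations for k = 0 and k = 1 (AR order 1):
  gamma(0) = phi_1 gamma(1) + c_0
  gamma(1) = phi_1 gamma(0) + c_1
Substituting the second into the first: gamma(0) (1 - phi_1^2) = c_0 + phi_1 c_1, so
  gamma(0) = (c_0 + phi_1 c_1) / (1 - phi_1^2) = (2.251367 + (0.577)(-0.890616)) / (1 - (0.577)^2) = 1.737481 / 0.667071 = 2.604642.
Therefore gamma(0) = 2.6046 (to 4 decimal places).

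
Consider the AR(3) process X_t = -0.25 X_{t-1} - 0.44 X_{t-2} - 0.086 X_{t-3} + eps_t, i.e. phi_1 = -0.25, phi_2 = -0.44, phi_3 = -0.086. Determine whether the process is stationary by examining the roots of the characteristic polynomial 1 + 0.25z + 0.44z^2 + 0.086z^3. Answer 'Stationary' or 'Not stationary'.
\text{Stationary}

The AR(p) characteristic polynomial is P(z) = 1 + 0.25z + 0.44z^2 + 0.086z^3.
Stationarity requires all roots to lie outside the unit circle, i.e. |z| > 1 for every root.
Degree 3: look for a simple real root z0 first, then factor out (1 - z/z0) and solve the remaining quadratic.
Testing z0 = -5: P(-5) = 1 + (0.25)(-5) + (0.44)(-5)^2 + (0.086)(-5)^3
  = 1 + (-1.25) + (11) + (-10.75) = 0.  So z_0 = -5 is a root, |z_0| = 5.
Divide out the factor (1 + 0.2 z) = (1 - z/z0) (since 1/z0 = -0.2):
  P(z) = (1 + 0.2 z)(1 + (0.05) z + (0.43) z^2)
  [check: z-coef 0.05 - (-0.2) = 0.25; z^2-coef 0.43 - (-0.2)(0.05) = 0.44; z^3-coef -(-0.2)(0.43) = 0.086.]
Remaining roots from the quadratic factor 1 + (0.05) z + (0.43) z^2:
  Set 1 + (0.05) z + (0.43) z^2 = 0, i.e. a z^2 + b z + c = 0 with a = 0.43, b = 0.05, c = 1.
  Discriminant D = b^2 - 4ac = (0.05)^2 - 4*(0.43)*1 = 0.0025 - (1.72) = -1.7175.
  D < 0, so the roots are the complex-conjugate pair z = (-b +/- i sqrt(-D)) / (2a) = -0.0581 +/- 1.5239i.
  For a conjugate pair |z|^2 = z * conj(z) = (product of roots) = c/a = 1/(0.43) = 2.325581, so |z| = sqrt(2.325581) = 1.525 for both roots.
Moduli of all roots: 5.0000, 1.5250, 1.5250.
All moduli strictly greater than 1? Yes.
Verdict: Stationary.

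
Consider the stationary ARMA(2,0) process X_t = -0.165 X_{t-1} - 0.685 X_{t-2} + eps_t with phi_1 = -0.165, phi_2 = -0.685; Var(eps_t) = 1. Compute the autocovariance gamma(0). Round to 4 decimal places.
\gamma(0) = 1.9023

Multiply the model equation by X_{t-k} and take expectations. With theta_0 = psi_0 = 1 and psi_j the MA(infinity) weights, this gives
  gamma(k) - sum_i phi_i gamma(k-i) = c_k,
  c_k = sigma^2 * sum_{j=k..q} theta_j psi_{j-k}   (c_k = 0 for k > q),
using gamma(-m) = gamma(m).
Pure AR (q = 0): c_0 = sigma^2 = 1, c_k = 0 for k >= 1.
Equations for k = 0, 1, 2 (AR order 2, c_2 = 0):
  (E0) gamma(0) = phi_1 gamma(1) + phi_2 gamma(2) + c_0
  (E1) gamma(1) = phi_1 gamma(0) + phi_2 gamma(1) + c_1
  (E2) gamma(2) = phi_1 gamma(1) + phi_2 gamma(0)
From (E1): gamma(1) = A gamma(0) + B with
  A = phi_1 / (1 - phi_2) = -0.165 / 1.685 = -0.097923,   B = c_1 / (1 - phi_2) = 0 / 1.685 = 0.
Insert (E2) into (E0): gamma(0) (1 - phi_2^2) = phi_1 (1 + phi_2) gamma(1) + c_0.
  phi_1 (1 + phi_2) = (-0.165)(0.315) = -0.051975,   1 - phi_2^2 = 0.530775.
Replace gamma(1) by A gamma(0) + B and collect gamma(0):
  gamma(0) [0.530775 - (-0.051975)(-0.097923)] = c_0 = 1
  gamma(0) * 0.525685 = 1
  gamma(0) = 1 / 0.525685 = 1.902278.
Therefore gamma(0) = 1.9023 (to 4 decimal places).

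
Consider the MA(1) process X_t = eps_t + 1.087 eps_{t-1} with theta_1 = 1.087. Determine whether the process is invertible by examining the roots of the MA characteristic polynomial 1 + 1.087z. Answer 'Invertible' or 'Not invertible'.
\text{Not invertible}

The MA(q) characteristic polynomial is P(z) = 1 + 1.087z.
Invertibility requires all roots to lie outside the unit circle, i.e. |z| > 1 for every root.
This is linear in z: 1 + (1.087) z = 0  =>  z = -1/(1.087) = -0.919963,  |z| = 0.919963.
Moduli of all roots: 0.9200.
All moduli strictly greater than 1? No.
Verdict: Not invertible.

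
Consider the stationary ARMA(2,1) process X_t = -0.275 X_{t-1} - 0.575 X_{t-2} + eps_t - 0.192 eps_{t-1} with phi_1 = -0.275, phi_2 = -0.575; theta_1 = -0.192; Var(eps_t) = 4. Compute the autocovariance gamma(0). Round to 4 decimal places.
\gamma(0) = 6.8041

Multiply the model equation by X_{t-k} and take expectations. With theta_0 = psi_0 = 1 and psi_j the MA(infinity) weights, this gives
  gamma(k) - sum_i phi_i gamma(k-i) = c_k,
  c_k = sigma^2 * sum_{j=k..q} theta_j psi_{j-k}   (c_k = 0 for k > q),
using gamma(-m) = gamma(m).
psi-weights needed (psi_j = theta_j + sum_i phi_i psi_{j-i}):
  psi_1 = theta_1 + phi_1 = -0.192 + (-0.275) = -0.467
Right-hand sides:
  c_0 = sigma^2 (1 + theta_1 psi_1) = 4 * (1 + (-0.192)(-0.467)) = 4 * 1.089664 = 4.358656
  c_1 = sigma^2 theta_1 = 4 * (-0.192) = -0.768
  c_2 = 0
Equations for k = 0, 1, 2 (AR order 2, c_2 = 0):
  (E0) gamma(0) = phi_1 gamma(1) + phi_2 gamma(2) + c_0
  (E1) gamma(1) = phi_1 gamma(0) + phi_2 gamma(1) + c_1
  (E2) gamma(2) = phi_1 gamma(1) + phi_2 gamma(0)
From (E1): gamma(1) = A gamma(0) + B with
  A = phi_1 / (1 - phi_2) = -0.275 / 1.575 = -0.174603,   B = c_1 / (1 - phi_2) = -0.768 / 1.575 = -0.487619.
Insert (E2) into (E0): gamma(0) (1 - phi_2^2) = phi_1 (1 + phi_2) gamma(1) + c_0.
  phi_1 (1 + phi_2) = (-0.275)(0.425) = -0.116875,   1 - phi_2^2 = 0.669375.
Replace gamma(1) by A gamma(0) + B and collect gamma(0):
  gamma(0) [0.669375 - (-0.116875)(-0.174603)] = (-0.116875)(-0.487619) + 4.358656
  gamma(0) * 0.648968 = 4.415646
  gamma(0) = 4.415646 / 0.648968 = 6.804102.
Therefore gamma(0) = 6.8041 (to 4 decimal places).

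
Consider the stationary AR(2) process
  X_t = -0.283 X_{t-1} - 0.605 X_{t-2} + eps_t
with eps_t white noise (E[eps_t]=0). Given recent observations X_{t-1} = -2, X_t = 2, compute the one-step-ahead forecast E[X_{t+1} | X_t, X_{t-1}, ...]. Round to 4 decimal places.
E[X_{t+1} \mid \mathcal F_t] = 0.6440

For an AR(p) model X_t = c + sum_i phi_i X_{t-i} + eps_t, the
one-step-ahead conditional mean is
  E[X_{t+1} | X_t, ...] = c + sum_i phi_i X_{t+1-i}.
Substitute known values:
  E[X_{t+1} | ...] = (-0.283) * (2) + (-0.605) * (-2)
                   = 0.6440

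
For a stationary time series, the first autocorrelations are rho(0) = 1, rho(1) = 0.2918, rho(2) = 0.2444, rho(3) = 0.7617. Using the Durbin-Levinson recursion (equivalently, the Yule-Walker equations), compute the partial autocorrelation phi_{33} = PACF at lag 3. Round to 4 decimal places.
\phi_{33} = 0.7350

The PACF at lag k is phi_{kk}, the last component of the solution
to the Yule-Walker system G_k phi = r_k where
  (G_k)_{ij} = rho(|i - j|), (r_k)_i = rho(i), i,j = 1..k.
Equivalently, Durbin-Levinson gives phi_{kk} iteratively:
  phi_{11} = rho(1)
  phi_{kk} = [rho(k) - sum_{j=1..k-1} phi_{k-1,j} rho(k-j)]
            / [1 - sum_{j=1..k-1} phi_{k-1,j} rho(j)],
  phi_{k,j} = phi_{k-1,j} - phi_{kk} phi_{k-1,k-j},  j = 1..k-1.
Step k = 1:
  phi_11 = rho(1) = 0.2918.
Step k = 2:
  phi_22 = [rho(2) - phi_11 rho(1)] / [1 - phi_11 rho(1)] = [0.2444 - (0.2918)(0.2918)] / [1 - (0.2918)(0.2918)]
         = 0.15925276 / 0.91485276 = 0.174075.
  Update: phi_21 = phi_11 - phi_22 phi_11 = 0.2918 - (0.174075)(0.2918) = 0.241005.
Step k = 3:
  phi_33 = [rho(3) - phi_21 rho(2) - phi_22 rho(1)] / [1 - phi_21 rho(1) - phi_22 rho(2)]
    numerator   = 0.7617 - (0.241005)(0.2444) - (0.174075)(0.2918) = 0.65200337
    denominator = 1 - (0.241005)(0.2918) - (0.174075)(0.2444) = 0.88713088
  phi_33 = 0.65200337 / 0.88713088 = 0.735.
Therefore phi_{33} = 0.7350.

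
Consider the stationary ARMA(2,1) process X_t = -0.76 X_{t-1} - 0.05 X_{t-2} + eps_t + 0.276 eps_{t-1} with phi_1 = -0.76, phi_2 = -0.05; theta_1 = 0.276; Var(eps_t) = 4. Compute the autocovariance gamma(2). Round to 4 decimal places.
\gamma(2) = 2.0510

Multiply the model equation by X_{t-k} and take expectations. With theta_0 = psi_0 = 1 and psi_j the MA(infinity) weights, this gives
  gamma(k) - sum_i phi_i gamma(k-i) = c_k,
  c_k = sigma^2 * sum_{j=k..q} theta_j psi_{j-k}   (c_k = 0 for k > q),
using gamma(-m) = gamma(m).
psi-weights needed (psi_j = theta_j + sum_i phi_i psi_{j-i}):
  psi_1 = theta_1 + phi_1 = 0.276 + (-0.76) = -0.484
Right-hand sides:
  c_0 = sigma^2 (1 + theta_1 psi_1) = 4 * (1 + (0.276)(-0.484)) = 4 * 0.866416 = 3.465664
  c_1 = sigma^2 theta_1 = 4 * (0.276) = 1.104
  c_2 = 0
Equations for k = 0, 1, 2 (AR order 2, c_2 = 0):
  (E0) gamma(0) = phi_1 gamma(1) + phi_2 gamma(2) + c_0
  (E1) gamma(1) = phi_1 gamma(0) + phi_2 gamma(1) + c_1
  (E2) gamma(2) = phi_1 gamma(1) + phi_2 gamma(0)
From (E1): gamma(1) = A gamma(0) + B with
  A = phi_1 / (1 - phi_2) = -0.76 / 1.05 = -0.72381,   B = c_1 / (1 - phi_2) = 1.104 / 1.05 = 1.051429.
Insert (E2) into (E0): gamma(0) (1 - phi_2^2) = phi_1 (1 + phi_2) gamma(1) + c_0.
  phi_1 (1 + phi_2) = (-0.76)(0.95) = -0.722,   1 - phi_2^2 = 0.9975.
Replace gamma(1) by A gamma(0) + B and collect gamma(0):
  gamma(0) [0.9975 - (-0.722)(-0.72381)] = (-0.722)(1.051429) + 3.465664
  gamma(0) * 0.47491 = 2.706533
  gamma(0) = 2.706533 / 0.47491 = 5.699049.
  gamma(1) = A gamma(0) + B = (-0.72381)(5.699049) + (1.051429) = -3.073597.
  gamma(2) = phi_1 gamma(1) + phi_2 gamma(0) = (-0.76)(-3.073597) + (-0.05)(5.699049) = 2.050981.
Therefore gamma(2) = 2.0510 (to 4 decimal places).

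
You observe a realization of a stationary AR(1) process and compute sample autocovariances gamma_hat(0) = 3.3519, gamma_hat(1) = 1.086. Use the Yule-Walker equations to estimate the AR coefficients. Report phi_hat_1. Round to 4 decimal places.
\hat\phi_{1} = 0.3240

The Yule-Walker equations for an AR(p) process read, in matrix form,
  Gamma_p phi = r_p,   with   (Gamma_p)_{ij} = gamma(|i - j|),
                       (r_p)_i = gamma(i),   i,j = 1..p.
Substitute the sample gammas (Toeplitz matrix and right-hand side of size 1):
  Gamma_p = [[3.3519]]
  r_p     = [1.086]
With p = 1 this is the single equation gamma(0) phi_1 = gamma(1):
  phi_hat_1 = gamma(1) / gamma(0) = 1.086 / 3.3519 = 0.3240.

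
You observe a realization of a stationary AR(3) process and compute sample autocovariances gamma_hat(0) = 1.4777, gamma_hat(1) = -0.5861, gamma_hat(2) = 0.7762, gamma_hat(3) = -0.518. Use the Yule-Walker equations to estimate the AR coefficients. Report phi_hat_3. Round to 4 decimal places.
\hat\phi_{3} = -0.0880

The Yule-Walker equations for an AR(p) process read, in matrix form,
  Gamma_p phi = r_p,   with   (Gamma_p)_{ij} = gamma(|i - j|),
                       (r_p)_i = gamma(i),   i,j = 1..p.
Substitute the sample gammas (Toeplitz matrix and right-hand side of size 3):
  Gamma_p = [[1.4777, -0.5861, 0.7762], [-0.5861, 1.4777, -0.5861], [0.7762, -0.5861, 1.4777]]
  r_p     = [-0.5861, 0.7762, -0.518]
Written out (R1..R3):
  (R1) 1.4777 phi_1 - 0.5861 phi_2 + 0.7762 phi_3 = -0.5861
  (R2) -0.5861 phi_1 + 1.4777 phi_2 - 0.5861 phi_3 = 0.7762
  (R3) 0.7762 phi_1 - 0.5861 phi_2 + 1.4777 phi_3 = -0.518
Gaussian elimination:
  R2 <- R2 - (-0.5861/1.4777) R1 = R2 - (-0.39663) R1:  1.245235 phi_2 - 0.278236 phi_3 = 0.543735
  R3 <- R3 - (0.7762/1.4777) R1 = R3 - (0.525276) R1:  -0.278236 phi_2 + 1.069981 phi_3 = -0.210136
  R3 <- R3 - (-0.278236/1.245235) R2 = R3 - (-0.22344) R2:  1.007812 phi_3 = -0.088643
Back-substitution:
  phi_hat_3 = -0.088643 / 1.007812 = -0.087956
  phi_hat_2 = (0.543735 - (-0.278236)(-0.087956)) / 1.245235 = 0.417
  phi_hat_1 = (-0.5861 - (-0.5861)(0.417) - (0.7762)(-0.087956)) / 1.4777 = -0.185034
So phi_hat = [-0.1850, 0.4170, -0.0880].
Therefore phi_hat_3 = -0.0880.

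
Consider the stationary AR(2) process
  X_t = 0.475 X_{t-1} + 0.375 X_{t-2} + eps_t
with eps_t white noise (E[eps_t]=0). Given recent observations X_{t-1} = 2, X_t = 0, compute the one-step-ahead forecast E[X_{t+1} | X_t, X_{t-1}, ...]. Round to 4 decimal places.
E[X_{t+1} \mid \mathcal F_t] = 0.7500

For an AR(p) model X_t = c + sum_i phi_i X_{t-i} + eps_t, the
one-step-ahead conditional mean is
  E[X_{t+1} | X_t, ...] = c + sum_i phi_i X_{t+1-i}.
Substitute known values:
  E[X_{t+1} | ...] = (0.475) * (0) + (0.375) * (2)
                   = 0.7500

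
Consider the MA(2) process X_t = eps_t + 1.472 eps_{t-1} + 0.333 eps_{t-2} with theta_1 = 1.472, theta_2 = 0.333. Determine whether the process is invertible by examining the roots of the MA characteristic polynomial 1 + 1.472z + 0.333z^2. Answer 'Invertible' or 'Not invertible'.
\text{Not invertible}

The MA(q) characteristic polynomial is P(z) = 1 + 1.472z + 0.333z^2.
Invertibility requires all roots to lie outside the unit circle, i.e. |z| > 1 for every root.
Set 1 + (1.472) z + (0.333) z^2 = 0, i.e. a z^2 + b z + c = 0 with a = 0.333, b = 1.472, c = 1.
Discriminant D = b^2 - 4ac = (1.472)^2 - 4*(0.333)*1 = 2.166784 - (1.332) = 0.834784.
D >= 0, so the roots are real: z = (-b +/- sqrt(D)) / (2a) = (-1.472 +/- 0.913665) / (0.666).
  z_1 = (-1.472 + 0.913665) / (0.666) = -0.8383,   |z_1| = 0.8383.
  z_2 = (-1.472 - 0.913665) / (0.666) = -3.5821,   |z_2| = 3.5821.
Moduli of all roots: 0.8383, 3.5821.
All moduli strictly greater than 1? No.
Verdict: Not invertible.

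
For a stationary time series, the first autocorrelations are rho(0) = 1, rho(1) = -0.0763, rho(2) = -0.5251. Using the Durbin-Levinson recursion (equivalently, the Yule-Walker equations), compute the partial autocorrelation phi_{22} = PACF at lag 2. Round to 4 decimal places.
\phi_{22} = -0.5340

The PACF at lag k is phi_{kk}, the last component of the solution
to the Yule-Walker system G_k phi = r_k where
  (G_k)_{ij} = rho(|i - j|), (r_k)_i = rho(i), i,j = 1..k.
Equivalently, Durbin-Levinson gives phi_{kk} iteratively:
  phi_{11} = rho(1)
  phi_{kk} = [rho(k) - sum_{j=1..k-1} phi_{k-1,j} rho(k-j)]
            / [1 - sum_{j=1..k-1} phi_{k-1,j} rho(j)],
  phi_{k,j} = phi_{k-1,j} - phi_{kk} phi_{k-1,k-j},  j = 1..k-1.
Step k = 1:
  phi_11 = rho(1) = -0.0763.
Step k = 2:
  phi_22 = [rho(2) - phi_11 rho(1)] / [1 - phi_11 rho(1)] = [-0.5251 - (-0.0763)(-0.0763)] / [1 - (-0.0763)(-0.0763)]
         = -0.53092169 / 0.99417831 = -0.534.
Therefore phi_{22} = -0.5340.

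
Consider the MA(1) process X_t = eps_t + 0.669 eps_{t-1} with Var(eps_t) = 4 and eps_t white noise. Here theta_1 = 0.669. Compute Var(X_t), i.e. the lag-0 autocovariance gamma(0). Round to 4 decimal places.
\gamma(0) = 5.7902

For an MA(q) process X_t = eps_t + sum_i theta_i eps_{t-i} with
Var(eps_t) = sigma^2, the variance is
  gamma(0) = sigma^2 * (1 + sum_i theta_i^2).
  sum_i theta_i^2 = (0.669)^2 = 0.447561.
  gamma(0) = 4 * (1 + 0.447561) = 4 * 1.447561 = 5.790244, which rounds to 5.7902.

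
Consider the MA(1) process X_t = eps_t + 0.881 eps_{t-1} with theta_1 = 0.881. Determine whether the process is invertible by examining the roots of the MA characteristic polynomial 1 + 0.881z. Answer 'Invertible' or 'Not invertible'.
\text{Invertible}

The MA(q) characteristic polynomial is P(z) = 1 + 0.881z.
Invertibility requires all roots to lie outside the unit circle, i.e. |z| > 1 for every root.
This is linear in z: 1 + (0.881) z = 0  =>  z = -1/(0.881) = -1.135074,  |z| = 1.135074.
Moduli of all roots: 1.1351.
All moduli strictly greater than 1? Yes.
Verdict: Invertible.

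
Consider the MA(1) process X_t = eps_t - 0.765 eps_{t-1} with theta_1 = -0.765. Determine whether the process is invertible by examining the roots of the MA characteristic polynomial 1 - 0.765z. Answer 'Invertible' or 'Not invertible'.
\text{Invertible}

The MA(q) characteristic polynomial is P(z) = 1 - 0.765z.
Invertibility requires all roots to lie outside the unit circle, i.e. |z| > 1 for every root.
This is linear in z: 1 + (-0.765) z = 0  =>  z = -1/(-0.765) = 1.30719,  |z| = 1.30719.
Moduli of all roots: 1.3072.
All moduli strictly greater than 1? Yes.
Verdict: Invertible.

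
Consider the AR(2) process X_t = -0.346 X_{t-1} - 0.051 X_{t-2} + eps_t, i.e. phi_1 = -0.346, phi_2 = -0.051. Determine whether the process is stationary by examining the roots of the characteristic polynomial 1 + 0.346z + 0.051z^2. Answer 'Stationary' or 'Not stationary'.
\text{Stationary}

The AR(p) characteristic polynomial is P(z) = 1 + 0.346z + 0.051z^2.
Stationarity requires all roots to lie outside the unit circle, i.e. |z| > 1 for every root.
Set 1 + (0.346) z + (0.051) z^2 = 0, i.e. a z^2 + b z + c = 0 with a = 0.051, b = 0.346, c = 1.
Discriminant D = b^2 - 4ac = (0.346)^2 - 4*(0.051)*1 = 0.119716 - (0.204) = -0.084284.
D < 0, so the roots are the complex-conjugate pair z = (-b +/- i sqrt(-D)) / (2a) = -3.3922 +/- 2.8462i.
For a conjugate pair |z|^2 = z * conj(z) = (product of roots) = c/a = 1/(0.051) = 19.607843, so |z| = sqrt(19.607843) = 4.4281 for both roots.
Moduli of all roots: 4.4281, 4.4281.
All moduli strictly greater than 1? Yes.
Verdict: Stationary.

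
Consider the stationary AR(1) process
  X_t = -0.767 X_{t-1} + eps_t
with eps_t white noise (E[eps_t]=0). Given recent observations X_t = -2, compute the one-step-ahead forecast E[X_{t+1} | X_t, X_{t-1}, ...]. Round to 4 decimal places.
E[X_{t+1} \mid \mathcal F_t] = 1.5340

For an AR(p) model X_t = c + sum_i phi_i X_{t-i} + eps_t, the
one-step-ahead conditional mean is
  E[X_{t+1} | X_t, ...] = c + sum_i phi_i X_{t+1-i}.
Substitute known values:
  E[X_{t+1} | ...] = (-0.767) * (-2)
                   = 1.5340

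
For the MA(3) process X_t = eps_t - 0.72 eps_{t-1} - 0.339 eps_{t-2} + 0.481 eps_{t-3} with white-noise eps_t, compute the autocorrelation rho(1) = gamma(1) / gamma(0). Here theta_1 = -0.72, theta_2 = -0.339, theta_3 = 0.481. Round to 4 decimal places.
\rho(1) = -0.3427

For an MA(q) process with theta_0 = 1, the autocovariance is
  gamma(k) = sigma^2 * sum_{i=0..q-k} theta_i * theta_{i+k},
and rho(k) = gamma(k) / gamma(0). Sigma^2 cancels.
  numerator   = (1)*(-0.72) + (-0.72)*(-0.339) + (-0.339)*(0.481) = -0.638979.
  denominator = (1)^2 + (-0.72)^2 + (-0.339)^2 + (0.481)^2 = 1.864682.
  rho(1) = -0.638979 / 1.864682 = -0.3427.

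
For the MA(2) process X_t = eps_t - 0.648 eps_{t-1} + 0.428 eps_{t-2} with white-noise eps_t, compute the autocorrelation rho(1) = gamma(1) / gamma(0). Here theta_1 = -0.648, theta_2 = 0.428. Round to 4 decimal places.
\rho(1) = -0.5772

For an MA(q) process with theta_0 = 1, the autocovariance is
  gamma(k) = sigma^2 * sum_{i=0..q-k} theta_i * theta_{i+k},
and rho(k) = gamma(k) / gamma(0). Sigma^2 cancels.
  numerator   = (1)*(-0.648) + (-0.648)*(0.428) = -0.925344.
  denominator = (1)^2 + (-0.648)^2 + (0.428)^2 = 1.603088.
  rho(1) = -0.925344 / 1.603088 = -0.5772.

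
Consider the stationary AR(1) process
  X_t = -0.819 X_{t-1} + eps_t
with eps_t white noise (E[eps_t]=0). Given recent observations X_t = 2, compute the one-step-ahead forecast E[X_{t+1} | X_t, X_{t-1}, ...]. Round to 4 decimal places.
E[X_{t+1} \mid \mathcal F_t] = -1.6380

For an AR(p) model X_t = c + sum_i phi_i X_{t-i} + eps_t, the
one-step-ahead conditional mean is
  E[X_{t+1} | X_t, ...] = c + sum_i phi_i X_{t+1-i}.
Substitute known values:
  E[X_{t+1} | ...] = (-0.819) * (2)
                   = -1.6380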